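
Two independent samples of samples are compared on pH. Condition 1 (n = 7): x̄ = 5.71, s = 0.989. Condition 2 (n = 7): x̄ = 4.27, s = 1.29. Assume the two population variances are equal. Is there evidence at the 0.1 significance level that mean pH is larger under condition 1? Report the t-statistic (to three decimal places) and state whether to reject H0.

Let group 1 = condition 1, group 2 = condition 2. H0: μ_1 = μ_2; H1: μ_1 > μ_2 (two-sample pooled-variance t-test, right-tailed).
s_p² = [(7−1)·0.989² + (7−1)·1.29²]/(7+7−2) = 1.32111
t = (5.71 − 4.27)/√[1.32111·(1/7 + 1/7)] = 2.344
df = n₁ + n₂ − 2 = 12
p-value = P(T ≥ 2.344) ≈ 0.019
Since p ≈ 0.019 < α = 0.1, reject H0; the data support H1.

t = 2.344; reject H0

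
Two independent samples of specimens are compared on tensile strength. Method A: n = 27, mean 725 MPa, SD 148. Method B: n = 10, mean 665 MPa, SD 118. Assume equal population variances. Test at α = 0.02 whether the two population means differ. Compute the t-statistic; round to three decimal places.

Let group 1 = method A, group 2 = method B. H0: μ_1 = μ_2; H1: μ_1 ≠ μ_2 (two-sample pooled-variance t-test, two-sided).
s_p² = [(27−1)·148² + (10−1)·118²]/(27+10−2) = 19852
t = (725 − 665)/√[19852·(1/27 + 1/10)] = 1.150
df = n₁ + n₂ − 2 = 35
Two-sided p-value ≈ 0.258
Since p ≈ 0.258 > α = 0.02, fail to reject H0; the evidence is not statistically significant.

1.150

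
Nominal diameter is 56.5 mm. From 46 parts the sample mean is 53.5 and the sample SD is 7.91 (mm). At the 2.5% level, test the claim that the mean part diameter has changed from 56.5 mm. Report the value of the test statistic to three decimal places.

H0: μ = 56.5; H1: μ ≠ 56.5 (one-sample t-test, two-sided).
t = (x̄ − μ₀)/(s/√n) = (53.5 − 56.5)/(7.91/√46) = -2.572
df = n − 1 = 45
Two-sided p-value ≈ 0.013
Since p ≈ 0.013 < α = 0.025, reject H0; the evidence is statistically significant.

-2.572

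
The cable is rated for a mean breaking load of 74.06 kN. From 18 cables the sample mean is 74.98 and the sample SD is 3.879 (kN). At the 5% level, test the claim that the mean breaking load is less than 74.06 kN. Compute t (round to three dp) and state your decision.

t = 1.006; fail to reject H0

H0: μ = 74.06; H1: μ < 74.06 (one-sample t-test, left-tailed).
t = (x̄ − μ₀)/(s/√n) = (74.98 − 74.06)/(3.879/√18) = 1.006
df = n − 1 = 17
p-value = P(T ≤ 1.006) ≈ 0.836
Since p ≈ 0.836 > α = 0.05, fail to reject H0; the data do not provide sufficient evidence against H0.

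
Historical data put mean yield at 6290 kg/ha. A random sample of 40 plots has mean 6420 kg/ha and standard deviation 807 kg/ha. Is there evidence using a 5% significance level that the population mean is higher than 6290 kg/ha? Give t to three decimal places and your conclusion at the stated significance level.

t = 1.019; fail to reject H0

H0: μ = 6290; H1: μ > 6290 (one-sample t-test, right-tailed).
t = (x̄ − μ₀)/(s/√n) = (6420 − 6290)/(807/√40) = 1.019
df = n − 1 = 39
p-value = P(T ≥ 1.019) ≈ 0.157
Since p ≈ 0.157 > α = 0.05, fail to reject H0; the evidence is not statistically significant.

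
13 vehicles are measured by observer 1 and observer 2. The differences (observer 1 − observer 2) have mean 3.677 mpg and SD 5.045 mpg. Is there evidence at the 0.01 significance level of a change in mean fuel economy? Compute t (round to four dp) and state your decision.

H0: μ_d = 0; H1: μ_d ≠ 0 (paired t-test on the differences, two-sided).
t = d̄/(s_d/√n) = 3.677/(5.045/√13) = 2.6279
df = n − 1 = 12
Two-sided p-value ≈ 0.022
Since p ≈ 0.022 > α = 0.01, fail to reject H0; the evidence is not statistically significant.

t = 2.6279; fail to reject H0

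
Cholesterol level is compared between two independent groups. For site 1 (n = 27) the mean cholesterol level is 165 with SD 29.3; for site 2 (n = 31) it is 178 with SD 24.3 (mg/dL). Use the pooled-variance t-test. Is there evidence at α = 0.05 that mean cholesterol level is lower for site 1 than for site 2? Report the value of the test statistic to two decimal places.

-1.85

Let group 1 = site 1, group 2 = site 2. H0: μ_1 = μ_2; H1: μ_1 < μ_2 (two-sample pooled-variance t-test, left-tailed).
s_p² = [(27−1)·29.3² + (31−1)·24.3²]/(27+31−2) = 714.919
t = (165 − 178)/√[714.919·(1/27 + 1/31)] = -1.85
df = n₁ + n₂ − 2 = 56
p-value = P(T ≤ -1.85) ≈ 0.0350
Since p ≈ 0.0350 < α = 0.05, reject H0; the evidence is statistically significant.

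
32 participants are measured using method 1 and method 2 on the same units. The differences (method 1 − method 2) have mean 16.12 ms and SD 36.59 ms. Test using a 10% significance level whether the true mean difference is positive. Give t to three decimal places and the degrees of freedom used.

t = 2.492, df = 31

H0: μ_d = 0; H1: μ_d > 0 (paired t-test on the differences, right-tailed).
t = d̄/(s_d/√n) = 16.12/(36.59/√32) = 2.492
df = n − 1 = 31
p-value = P(T ≥ 2.492) ≈ 0.009
Since p ≈ 0.009 < α = 0.1, reject H0; the evidence is statistically significant.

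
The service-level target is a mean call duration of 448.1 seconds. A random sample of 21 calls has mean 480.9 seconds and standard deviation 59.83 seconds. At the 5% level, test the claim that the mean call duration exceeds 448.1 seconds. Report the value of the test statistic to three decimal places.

2.512

H0: μ = 448.1; H1: μ > 448.1 (one-sample t-test, right-tailed).
t = (x̄ − μ₀)/(s/√n) = (480.9 − 448.1)/(59.83/√21) = 2.512
df = n − 1 = 20
p-value = P(T ≥ 2.512) ≈ 0.0103
Since p ≈ 0.0103 < α = 0.05, reject H0; the data support H1.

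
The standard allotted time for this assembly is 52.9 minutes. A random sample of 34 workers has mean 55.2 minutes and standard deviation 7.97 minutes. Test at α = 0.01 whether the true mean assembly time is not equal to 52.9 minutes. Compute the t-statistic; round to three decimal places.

H0: μ = 52.9; H1: μ ≠ 52.9 (one-sample t-test, two-sided).
t = (x̄ − μ₀)/(s/√n) = (55.2 − 52.9)/(7.97/√34) = 1.683
df = n − 1 = 33
Two-sided p-value ≈ 0.102
Since p ≈ 0.102 > α = 0.01, fail to reject H0; the data do not provide sufficient evidence against H0.

1.683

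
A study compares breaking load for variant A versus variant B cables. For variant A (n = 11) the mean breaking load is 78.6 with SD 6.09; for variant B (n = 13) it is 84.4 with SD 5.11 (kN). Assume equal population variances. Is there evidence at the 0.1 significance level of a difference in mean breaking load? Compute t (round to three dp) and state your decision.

Let group 1 = variant A, group 2 = variant B. H0: μ_1 = μ_2; H1: μ_1 ≠ μ_2 (two-sample pooled-variance t-test, two-sided).
s_p² = [(11−1)·6.09² + (13−1)·5.11²]/(11+13−2) = 31.1012
t = (78.6 − 84.4)/√[31.1012·(1/11 + 1/13)] = -2.539
df = n₁ + n₂ − 2 = 22
Two-sided p-value ≈ 0.019
Since p ≈ 0.019 < α = 0.1, reject H0; the data support H1.

t = -2.539; reject H0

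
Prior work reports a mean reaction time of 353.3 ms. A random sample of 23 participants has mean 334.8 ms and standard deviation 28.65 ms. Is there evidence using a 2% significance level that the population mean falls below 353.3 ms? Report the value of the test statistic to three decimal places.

-3.097

H0: μ = 353.3; H1: μ < 353.3 (one-sample t-test, left-tailed).
t = (x̄ − μ₀)/(s/√n) = (334.8 − 353.3)/(28.65/√23) = -3.097
df = n − 1 = 22
p-value = P(T ≤ -3.097) ≈ 0.0026
Since p ≈ 0.0026 < α = 0.02, reject H0; the evidence is statistically significant.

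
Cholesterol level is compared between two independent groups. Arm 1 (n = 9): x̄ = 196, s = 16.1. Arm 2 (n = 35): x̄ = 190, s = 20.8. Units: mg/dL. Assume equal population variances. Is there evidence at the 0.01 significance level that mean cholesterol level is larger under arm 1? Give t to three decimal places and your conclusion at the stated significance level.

Let group 1 = arm 1, group 2 = arm 2. H0: μ_1 = μ_2; H1: μ_1 > μ_2 (two-sample pooled-variance t-test, right-tailed).
s_p² = [(9−1)·16.1² + (35−1)·20.8²]/(9+35−2) = 399.606
t = (196 − 190)/√[399.606·(1/9 + 1/35)] = 0.803
df = n₁ + n₂ − 2 = 42
p-value = P(T ≥ 0.803) ≈ 0.213
Since p ≈ 0.213 > α = 0.01, fail to reject H0; the data do not provide sufficient evidence against H0.

t = 0.803; fail to reject H0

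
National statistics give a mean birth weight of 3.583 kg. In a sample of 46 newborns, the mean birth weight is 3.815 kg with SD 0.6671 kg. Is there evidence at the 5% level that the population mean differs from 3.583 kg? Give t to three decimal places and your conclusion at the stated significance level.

t = 2.359; reject H0

H0: μ = 3.583; H1: μ ≠ 3.583 (one-sample t-test, two-sided).
t = (x̄ − μ₀)/(s/√n) = (3.815 − 3.583)/(0.6671/√46) = 2.359
df = n − 1 = 45
Two-sided p-value ≈ 0.023
Since p ≈ 0.023 < α = 0.05, reject H0; the data support H1.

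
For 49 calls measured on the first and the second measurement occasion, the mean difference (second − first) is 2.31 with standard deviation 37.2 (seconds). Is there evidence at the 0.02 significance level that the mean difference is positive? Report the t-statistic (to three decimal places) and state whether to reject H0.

t = 0.435; fail to reject H0

H0: μ_d = 0; H1: μ_d > 0 (paired t-test on the differences, right-tailed).
t = d̄/(s_d/√n) = 2.31/(37.2/√49) = 0.435
df = n − 1 = 48
p-value = P(T ≥ 0.435) ≈ 0.333
Since p ≈ 0.333 > α = 0.02, fail to reject H0; the data do not provide sufficient evidence against H0.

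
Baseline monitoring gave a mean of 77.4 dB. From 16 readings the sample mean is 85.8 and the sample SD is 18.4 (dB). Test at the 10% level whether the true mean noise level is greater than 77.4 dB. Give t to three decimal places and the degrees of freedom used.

t = 1.826, df = 15

H0: μ = 77.4; H1: μ > 77.4 (one-sample t-test, right-tailed).
t = (x̄ − μ₀)/(s/√n) = (85.8 − 77.4)/(18.4/√16) = 1.826
df = n − 1 = 15
p-value = P(T ≥ 1.826) ≈ 0.044
Since p ≈ 0.044 < α = 0.1, reject H0; the data support H1.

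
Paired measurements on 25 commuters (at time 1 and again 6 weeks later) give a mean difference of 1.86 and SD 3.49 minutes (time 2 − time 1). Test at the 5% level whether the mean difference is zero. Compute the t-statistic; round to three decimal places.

2.665

H0: μ_d = 0; H1: μ_d ≠ 0 (paired t-test on the differences, two-sided).
t = d̄/(s_d/√n) = 1.86/(3.49/√25) = 2.665
df = n − 1 = 24
Two-sided p-value ≈ 0.014
Since p ≈ 0.014 < α = 0.05, reject H0; the data support H1.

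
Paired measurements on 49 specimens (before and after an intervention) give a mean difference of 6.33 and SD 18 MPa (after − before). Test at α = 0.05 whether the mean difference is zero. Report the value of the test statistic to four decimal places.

H0: μ_d = 0; H1: μ_d ≠ 0 (paired t-test on the differences, two-sided).
t = d̄/(s_d/√n) = 6.33/(18/√49) = 2.4617
df = n − 1 = 48
Two-sided p-value ≈ 0.017
Since p ≈ 0.017 < α = 0.05, reject H0; the data support H1.

2.4617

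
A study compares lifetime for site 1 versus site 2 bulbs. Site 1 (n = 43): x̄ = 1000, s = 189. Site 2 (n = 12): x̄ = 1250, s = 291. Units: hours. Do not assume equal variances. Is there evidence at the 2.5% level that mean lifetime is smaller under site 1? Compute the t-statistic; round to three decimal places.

-2.815

Let group 1 = site 1, group 2 = site 2. H0: μ_1 = μ_2; H1: μ_1 < μ_2 (Welch's two-sample t-test, left-tailed).
t = (x̄_1 − x̄_2)/√(s_1²/n_1 + s_2²/n_2) = (1000 − 1250)/√(189²/43 + 291²/12) = -2.815
Welch–Satterthwaite df ≈ 13.69
p-value = P(T ≤ -2.815) ≈ 0.0070
Since p ≈ 0.0070 < α = 0.025, reject H0; the evidence is statistically significant.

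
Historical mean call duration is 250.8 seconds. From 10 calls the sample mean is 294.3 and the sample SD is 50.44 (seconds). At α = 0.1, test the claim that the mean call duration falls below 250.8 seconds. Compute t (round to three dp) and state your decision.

t = 2.727; fail to reject H0

H0: μ = 250.8; H1: μ < 250.8 (one-sample t-test, left-tailed).
t = (x̄ − μ₀)/(s/√n) = (294.3 − 250.8)/(50.44/√10) = 2.727
df = n − 1 = 9
p-value = P(T ≤ 2.727) ≈ 0.9883
Since p ≈ 0.9883 > α = 0.1, fail to reject H0; the data do not provide sufficient evidence against H0.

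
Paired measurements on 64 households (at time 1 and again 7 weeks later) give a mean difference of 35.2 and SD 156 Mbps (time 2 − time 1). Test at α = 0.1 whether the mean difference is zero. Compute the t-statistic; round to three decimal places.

1.805

H0: μ_d = 0; H1: μ_d ≠ 0 (paired t-test on the differences, two-sided).
t = d̄/(s_d/√n) = 35.2/(156/√64) = 1.805
df = n − 1 = 63
Two-sided p-value ≈ 0.076
Since p ≈ 0.076 < α = 0.1, reject H0; the data support H1.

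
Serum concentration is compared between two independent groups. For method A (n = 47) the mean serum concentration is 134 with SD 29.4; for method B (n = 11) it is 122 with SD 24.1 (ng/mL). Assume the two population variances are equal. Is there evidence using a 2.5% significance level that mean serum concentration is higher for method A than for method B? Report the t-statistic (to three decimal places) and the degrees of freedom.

Let group 1 = method A, group 2 = method B. H0: μ_1 = μ_2; H1: μ_1 > μ_2 (two-sample pooled-variance t-test, right-tailed).
s_p² = [(47−1)·29.4² + (11−1)·24.1²]/(47+11−2) = 813.726
t = (134 − 122)/√[813.726·(1/47 + 1/11)] = 1.256
df = n₁ + n₂ − 2 = 56
p-value = P(T ≥ 1.256) ≈ 0.107
Since p ≈ 0.107 > α = 0.025, fail to reject H0; the evidence is not statistically significant.

t = 1.256, df = 56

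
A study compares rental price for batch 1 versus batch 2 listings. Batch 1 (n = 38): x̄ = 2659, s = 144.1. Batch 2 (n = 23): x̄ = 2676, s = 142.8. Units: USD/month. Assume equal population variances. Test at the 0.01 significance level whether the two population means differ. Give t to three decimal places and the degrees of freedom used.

t = -0.448, df = 59

Let group 1 = batch 1, group 2 = batch 2. H0: μ_1 = μ_2; H1: μ_1 ≠ μ_2 (two-sample pooled-variance t-test, two-sided).
s_p² = [(38−1)·144.1² + (23−1)·142.8²]/(38+23−2) = 20625.7
t = (2659 − 2676)/√[20625.7·(1/38 + 1/23)] = -0.448
df = n₁ + n₂ − 2 = 59
Two-sided p-value ≈ 0.656
Since p ≈ 0.656 > α = 0.01, fail to reject H0; the data do not provide sufficient evidence against H0.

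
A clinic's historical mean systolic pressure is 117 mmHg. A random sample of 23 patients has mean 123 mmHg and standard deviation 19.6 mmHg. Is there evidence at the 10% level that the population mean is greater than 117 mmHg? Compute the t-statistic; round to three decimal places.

H0: μ = 117; H1: μ > 117 (one-sample t-test, right-tailed).
t = (x̄ − μ₀)/(s/√n) = (123 − 117)/(19.6/√23) = 1.468
df = n − 1 = 22
p-value = P(T ≥ 1.468) ≈ 0.0781
Since p ≈ 0.0781 < α = 0.1, reject H0; the data support H1.

1.468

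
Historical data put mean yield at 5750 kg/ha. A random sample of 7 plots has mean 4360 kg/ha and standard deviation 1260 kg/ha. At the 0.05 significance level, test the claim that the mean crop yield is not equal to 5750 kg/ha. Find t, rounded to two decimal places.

H0: μ = 5750; H1: μ ≠ 5750 (one-sample t-test, two-sided).
t = (x̄ − μ₀)/(s/√n) = (4360 − 5750)/(1260/√7) = -2.92
df = n − 1 = 6
Two-sided p-value ≈ 0.0267
Since p ≈ 0.0267 < α = 0.05, reject H0; the data support H1.

-2.92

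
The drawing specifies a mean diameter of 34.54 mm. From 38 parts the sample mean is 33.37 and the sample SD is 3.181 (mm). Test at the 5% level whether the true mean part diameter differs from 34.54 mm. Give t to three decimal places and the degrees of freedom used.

t = -2.267, df = 37

H0: μ = 34.54; H1: μ ≠ 34.54 (one-sample t-test, two-sided).
t = (x̄ − μ₀)/(s/√n) = (33.37 − 34.54)/(3.181/√38) = -2.267
df = n − 1 = 37
Two-sided p-value ≈ 0.029
Since p ≈ 0.029 < α = 0.05, reject H0; the evidence is statistically significant.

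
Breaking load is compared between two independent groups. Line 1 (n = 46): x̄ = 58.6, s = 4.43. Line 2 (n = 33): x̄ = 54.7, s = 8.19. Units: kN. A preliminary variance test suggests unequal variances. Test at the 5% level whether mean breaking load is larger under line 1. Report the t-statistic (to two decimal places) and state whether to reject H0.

Let group 1 = line 1, group 2 = line 2. H0: μ_1 = μ_2; H1: μ_1 > μ_2 (Welch's two-sample t-test, right-tailed).
t = (x̄_1 − x̄_2)/√(s_1²/n_1 + s_2²/n_2) = (58.6 − 54.7)/√(4.43²/46 + 8.19²/33) = 2.49
Welch–Satterthwaite df ≈ 45.42
p-value = P(T ≥ 2.49) ≈ 0.008
Since p ≈ 0.008 < α = 0.05, reject H0; the data support H1.

t = 2.49; reject H0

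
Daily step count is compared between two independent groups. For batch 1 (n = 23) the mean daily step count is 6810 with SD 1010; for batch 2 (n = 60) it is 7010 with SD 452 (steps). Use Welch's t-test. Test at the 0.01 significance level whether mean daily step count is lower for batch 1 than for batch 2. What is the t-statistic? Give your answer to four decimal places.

-0.9152

Let group 1 = batch 1, group 2 = batch 2. H0: μ_1 = μ_2; H1: μ_1 < μ_2 (Welch's two-sample t-test, left-tailed).
t = (x̄_1 − x̄_2)/√(s_1²/n_1 + s_2²/n_2) = (6810 − 7010)/√(1010²/23 + 452²/60) = -0.9152
Welch–Satterthwaite df ≈ 25.45
p-value = P(T ≤ -0.9152) ≈ 0.1843
Since p ≈ 0.1843 > α = 0.01, fail to reject H0; the evidence is not statistically significant.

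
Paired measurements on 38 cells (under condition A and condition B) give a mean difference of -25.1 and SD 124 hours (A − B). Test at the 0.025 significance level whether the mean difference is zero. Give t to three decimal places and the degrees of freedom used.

H0: μ_d = 0; H1: μ_d ≠ 0 (paired t-test on the differences, two-sided).
t = d̄/(s_d/√n) = -25.1/(124/√38) = -1.248
df = n − 1 = 37
Two-sided p-value ≈ 0.2199
Since p ≈ 0.2199 > α = 0.025, fail to reject H0; the evidence is not statistically significant.

t = -1.248, df = 37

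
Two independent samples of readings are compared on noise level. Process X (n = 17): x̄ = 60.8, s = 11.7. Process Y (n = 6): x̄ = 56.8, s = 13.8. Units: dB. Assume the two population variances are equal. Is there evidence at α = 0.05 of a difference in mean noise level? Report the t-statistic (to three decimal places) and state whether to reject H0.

t = 0.689; fail to reject H0

Let group 1 = process X, group 2 = process Y. H0: μ_1 = μ_2; H1: μ_1 ≠ μ_2 (two-sample pooled-variance t-test, two-sided).
s_p² = [(17−1)·11.7² + (6−1)·13.8²]/(17+6−2) = 149.64
t = (60.8 − 56.8)/√[149.64·(1/17 + 1/6)] = 0.689
df = n₁ + n₂ − 2 = 21
Two-sided p-value ≈ 0.499
Since p ≈ 0.499 > α = 0.05, fail to reject H0; the evidence is not statistically significant.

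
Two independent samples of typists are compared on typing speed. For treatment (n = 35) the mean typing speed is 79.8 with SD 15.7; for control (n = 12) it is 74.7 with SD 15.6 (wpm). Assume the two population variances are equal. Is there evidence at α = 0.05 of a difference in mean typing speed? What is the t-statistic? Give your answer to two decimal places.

Let group 1 = treatment, group 2 = control. H0: μ_1 = μ_2; H1: μ_1 ≠ μ_2 (two-sample pooled-variance t-test, two-sided).
s_p² = [(35−1)·15.7² + (12−1)·15.6²]/(35+12−2) = 245.725
t = (79.8 − 74.7)/√[245.725·(1/35 + 1/12)] = 0.97
df = n₁ + n₂ − 2 = 45
Two-sided p-value ≈ 0.336
Since p ≈ 0.336 > α = 0.05, fail to reject H0; the data do not provide sufficient evidence against H0.

0.97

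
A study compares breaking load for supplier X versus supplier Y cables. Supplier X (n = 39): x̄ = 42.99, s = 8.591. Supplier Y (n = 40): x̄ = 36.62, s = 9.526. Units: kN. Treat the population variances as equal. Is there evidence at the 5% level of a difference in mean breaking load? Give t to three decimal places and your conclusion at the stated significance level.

t = 3.119; reject H0

Let group 1 = supplier X, group 2 = supplier Y. H0: μ_1 = μ_2; H1: μ_1 ≠ μ_2 (two-sample pooled-variance t-test, two-sided).
s_p² = [(39−1)·8.591² + (40−1)·9.526²]/(39+40−2) = 82.385
t = (42.99 − 36.62)/√[82.385·(1/39 + 1/40)] = 3.119
df = n₁ + n₂ − 2 = 77
Two-sided p-value ≈ 0.003
Since p ≈ 0.003 < α = 0.05, reject H0; the data support H1.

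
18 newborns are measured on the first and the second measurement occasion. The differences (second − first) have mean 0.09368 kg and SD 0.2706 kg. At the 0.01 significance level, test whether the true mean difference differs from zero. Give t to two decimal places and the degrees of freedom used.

t = 1.47, df = 17

H0: μ_d = 0; H1: μ_d ≠ 0 (paired t-test on the differences, two-sided).
t = d̄/(s_d/√n) = 0.09368/(0.2706/√18) = 1.47
df = n − 1 = 17
Two-sided p-value ≈ 0.160
Since p ≈ 0.160 > α = 0.01, fail to reject H0; the evidence is not statistically significant.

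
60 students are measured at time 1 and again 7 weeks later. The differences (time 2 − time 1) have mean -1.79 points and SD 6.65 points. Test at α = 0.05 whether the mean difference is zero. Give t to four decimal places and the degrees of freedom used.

H0: μ_d = 0; H1: μ_d ≠ 0 (paired t-test on the differences, two-sided).
t = d̄/(s_d/√n) = -1.79/(6.65/√60) = -2.0850
df = n − 1 = 59
Two-sided p-value ≈ 0.0414
Since p ≈ 0.0414 < α = 0.05, reject H0; the evidence is statistically significant.

t = -2.0850, df = 59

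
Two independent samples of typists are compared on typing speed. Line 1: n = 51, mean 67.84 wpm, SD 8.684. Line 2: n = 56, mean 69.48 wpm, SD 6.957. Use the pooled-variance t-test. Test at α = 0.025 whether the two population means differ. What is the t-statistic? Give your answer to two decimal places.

Let group 1 = line 1, group 2 = line 2. H0: μ_1 = μ_2; H1: μ_1 ≠ μ_2 (two-sample pooled-variance t-test, two-sided).
s_p² = [(51−1)·8.684² + (56−1)·6.957²]/(51+56−2) = 61.2627
t = (67.84 − 69.48)/√[61.2627·(1/51 + 1/56)] = -1.08
df = n₁ + n₂ − 2 = 105
Two-sided p-value ≈ 0.282
Since p ≈ 0.282 > α = 0.025, fail to reject H0; the data do not provide sufficient evidence against H0.

-1.08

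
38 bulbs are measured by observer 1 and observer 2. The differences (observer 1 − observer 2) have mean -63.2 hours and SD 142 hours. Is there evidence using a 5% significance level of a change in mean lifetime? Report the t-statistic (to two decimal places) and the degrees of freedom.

t = -2.74, df = 37

H0: μ_d = 0; H1: μ_d ≠ 0 (paired t-test on the differences, two-sided).
t = d̄/(s_d/√n) = -63.2/(142/√38) = -2.74
df = n − 1 = 37
Two-sided p-value ≈ 0.0093
Since p ≈ 0.0093 < α = 0.05, reject H0; the evidence is statistically significant.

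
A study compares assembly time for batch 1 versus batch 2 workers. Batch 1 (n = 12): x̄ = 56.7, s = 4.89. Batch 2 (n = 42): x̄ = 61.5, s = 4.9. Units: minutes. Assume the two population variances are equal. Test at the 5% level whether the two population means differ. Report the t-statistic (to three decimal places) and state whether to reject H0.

t = -2.994; reject H0

Let group 1 = batch 1, group 2 = batch 2. H0: μ_1 = μ_2; H1: μ_1 ≠ μ_2 (two-sample pooled-variance t-test, two-sided).
s_p² = [(12−1)·4.89² + (42−1)·4.9²]/(12+42−2) = 23.9893
t = (56.7 − 61.5)/√[23.9893·(1/12 + 1/42)] = -2.994
df = n₁ + n₂ − 2 = 52
Two-sided p-value ≈ 0.0042
Since p ≈ 0.0042 < α = 0.05, reject H0; the evidence is statistically significant.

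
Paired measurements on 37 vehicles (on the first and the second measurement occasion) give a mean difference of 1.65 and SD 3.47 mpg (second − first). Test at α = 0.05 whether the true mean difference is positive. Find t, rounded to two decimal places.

H0: μ_d = 0; H1: μ_d > 0 (paired t-test on the differences, right-tailed).
t = d̄/(s_d/√n) = 1.65/(3.47/√37) = 2.89
df = n − 1 = 36
p-value = P(T ≥ 2.89) ≈ 0.0032
Since p ≈ 0.0032 < α = 0.05, reject H0; the evidence is statistically significant.

2.89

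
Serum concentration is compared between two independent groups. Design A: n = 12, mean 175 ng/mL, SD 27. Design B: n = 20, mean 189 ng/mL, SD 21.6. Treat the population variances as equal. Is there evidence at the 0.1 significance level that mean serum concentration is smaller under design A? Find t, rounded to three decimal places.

-1.616

Let group 1 = design A, group 2 = design B. H0: μ_1 = μ_2; H1: μ_1 < μ_2 (two-sample pooled-variance t-test, left-tailed).
s_p² = [(12−1)·27² + (20−1)·21.6²]/(12+20−2) = 562.788
t = (175 − 189)/√[562.788·(1/12 + 1/20)] = -1.616
df = n₁ + n₂ − 2 = 30
p-value = P(T ≤ -1.616) ≈ 0.0583
Since p ≈ 0.0583 < α = 0.1, reject H0; the data support H1.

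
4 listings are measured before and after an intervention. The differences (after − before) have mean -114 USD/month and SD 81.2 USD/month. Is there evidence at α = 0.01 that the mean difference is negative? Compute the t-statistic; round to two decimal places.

-2.81

H0: μ_d = 0; H1: μ_d < 0 (paired t-test on the differences, left-tailed).
t = d̄/(s_d/√n) = -114/(81.2/√4) = -2.81
df = n − 1 = 3
p-value = P(T ≤ -2.81) ≈ 0.034
Since p ≈ 0.034 > α = 0.01, fail to reject H0; the evidence is not statistically significant.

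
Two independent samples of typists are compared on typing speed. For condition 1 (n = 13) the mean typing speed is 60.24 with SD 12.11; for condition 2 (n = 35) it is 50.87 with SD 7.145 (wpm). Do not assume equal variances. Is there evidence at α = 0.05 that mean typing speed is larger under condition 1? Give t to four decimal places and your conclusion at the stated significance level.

Let group 1 = condition 1, group 2 = condition 2. H0: μ_1 = μ_2; H1: μ_1 > μ_2 (Welch's two-sample t-test, right-tailed).
t = (x̄_1 − x̄_2)/√(s_1²/n_1 + s_2²/n_2) = (60.24 − 50.87)/√(12.11²/13 + 7.145²/35) = 2.6252
Welch–Satterthwaite df ≈ 15.21
p-value = P(T ≥ 2.6252) ≈ 0.009
Since p ≈ 0.009 < α = 0.05, reject H0; the data support H1.

t = 2.6252; reject H0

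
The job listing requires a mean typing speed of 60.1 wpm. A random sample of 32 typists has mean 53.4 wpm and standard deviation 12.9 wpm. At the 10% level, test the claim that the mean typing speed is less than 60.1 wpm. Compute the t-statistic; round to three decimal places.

H0: μ = 60.1; H1: μ < 60.1 (one-sample t-test, left-tailed).
t = (x̄ − μ₀)/(s/√n) = (53.4 − 60.1)/(12.9/√32) = -2.938
df = n − 1 = 31
p-value = P(T ≤ -2.938) ≈ 0.0031
Since p ≈ 0.0031 < α = 0.1, reject H0; the data support H1.

-2.938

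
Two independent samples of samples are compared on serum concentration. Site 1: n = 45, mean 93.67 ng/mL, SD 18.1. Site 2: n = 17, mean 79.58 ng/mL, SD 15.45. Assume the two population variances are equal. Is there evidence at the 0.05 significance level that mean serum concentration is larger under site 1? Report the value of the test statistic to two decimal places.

Let group 1 = site 1, group 2 = site 2. H0: μ_1 = μ_2; H1: μ_1 > μ_2 (two-sample pooled-variance t-test, right-tailed).
s_p² = [(45−1)·18.1² + (17−1)·15.45²]/(45+17−2) = 303.901
t = (93.67 − 79.58)/√[303.901·(1/45 + 1/17)] = 2.84
df = n₁ + n₂ − 2 = 60
p-value = P(T ≥ 2.84) ≈ 0.003
Since p ≈ 0.003 < α = 0.05, reject H0; the data support H1.

2.84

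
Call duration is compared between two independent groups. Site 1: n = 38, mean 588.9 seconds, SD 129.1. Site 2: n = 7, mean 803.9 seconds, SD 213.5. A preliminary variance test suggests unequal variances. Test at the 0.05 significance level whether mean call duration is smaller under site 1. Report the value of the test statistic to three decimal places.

-2.579

Let group 1 = site 1, group 2 = site 2. H0: μ_1 = μ_2; H1: μ_1 < μ_2 (Welch's two-sample t-test, left-tailed).
t = (x̄_1 − x̄_2)/√(s_1²/n_1 + s_2²/n_2) = (588.9 − 803.9)/√(129.1²/38 + 213.5²/7) = -2.579
Welch–Satterthwaite df ≈ 6.83
p-value = P(T ≤ -2.579) ≈ 0.019
Since p ≈ 0.019 < α = 0.05, reject H0; the data support H1.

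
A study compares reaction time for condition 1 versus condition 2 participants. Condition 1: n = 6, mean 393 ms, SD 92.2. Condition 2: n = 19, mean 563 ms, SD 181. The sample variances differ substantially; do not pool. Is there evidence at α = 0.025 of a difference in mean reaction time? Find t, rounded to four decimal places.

Let group 1 = condition 1, group 2 = condition 2. H0: μ_1 = μ_2; H1: μ_1 ≠ μ_2 (Welch's two-sample t-test, two-sided).
t = (x̄_1 − x̄_2)/√(s_1²/n_1 + s_2²/n_2) = (393 − 563)/√(92.2²/6 + 181²/19) = -3.0333
Welch–Satterthwaite df ≈ 17.41
Two-sided p-value ≈ 0.007
Since p ≈ 0.007 < α = 0.025, reject H0; the evidence is statistically significant.

-3.0333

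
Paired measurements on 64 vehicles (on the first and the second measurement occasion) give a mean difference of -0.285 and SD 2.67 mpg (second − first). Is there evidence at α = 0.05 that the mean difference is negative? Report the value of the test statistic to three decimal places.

-0.854

H0: μ_d = 0; H1: μ_d < 0 (paired t-test on the differences, left-tailed).
t = d̄/(s_d/√n) = -0.285/(2.67/√64) = -0.854
df = n − 1 = 63
p-value = P(T ≤ -0.854) ≈ 0.1982
Since p ≈ 0.1982 > α = 0.05, fail to reject H0; the evidence is not statistically significant.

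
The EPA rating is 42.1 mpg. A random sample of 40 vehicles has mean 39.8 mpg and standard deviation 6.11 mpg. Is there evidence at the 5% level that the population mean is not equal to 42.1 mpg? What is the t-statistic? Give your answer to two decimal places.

H0: μ = 42.1; H1: μ ≠ 42.1 (one-sample t-test, two-sided).
t = (x̄ − μ₀)/(s/√n) = (39.8 − 42.1)/(6.11/√40) = -2.38
df = n − 1 = 39
Two-sided p-value ≈ 0.0223
Since p ≈ 0.0223 < α = 0.05, reject H0; the evidence is statistically significant.

-2.38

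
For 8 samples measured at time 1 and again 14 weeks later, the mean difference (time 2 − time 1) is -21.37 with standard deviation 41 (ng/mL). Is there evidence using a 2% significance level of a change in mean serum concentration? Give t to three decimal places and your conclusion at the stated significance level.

H0: μ_d = 0; H1: μ_d ≠ 0 (paired t-test on the differences, two-sided).
t = d̄/(s_d/√n) = -21.37/(41/√8) = -1.474
df = n − 1 = 7
Two-sided p-value ≈ 0.1839
Since p ≈ 0.1839 > α = 0.02, fail to reject H0; the evidence is not statistically significant.

t = -1.474; fail to reject H0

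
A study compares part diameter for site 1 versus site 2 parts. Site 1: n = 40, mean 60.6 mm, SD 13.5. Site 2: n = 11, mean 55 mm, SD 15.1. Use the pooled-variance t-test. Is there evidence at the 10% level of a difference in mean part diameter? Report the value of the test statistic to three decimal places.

Let group 1 = site 1, group 2 = site 2. H0: μ_1 = μ_2; H1: μ_1 ≠ μ_2 (two-sample pooled-variance t-test, two-sided).
s_p² = [(40−1)·13.5² + (11−1)·15.1²]/(40+11−2) = 191.589
t = (60.6 − 55)/√[191.589·(1/40 + 1/11)] = 1.188
df = n₁ + n₂ − 2 = 49
Two-sided p-value ≈ 0.2404
Since p ≈ 0.2404 > α = 0.1, fail to reject H0; the data do not provide sufficient evidence against H0.

1.188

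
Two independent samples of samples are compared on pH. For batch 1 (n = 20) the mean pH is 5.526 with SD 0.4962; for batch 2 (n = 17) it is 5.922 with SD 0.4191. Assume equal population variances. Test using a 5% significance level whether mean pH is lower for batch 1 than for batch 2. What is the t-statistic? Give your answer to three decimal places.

Let group 1 = batch 1, group 2 = batch 2. H0: μ_1 = μ_2; H1: μ_1 < μ_2 (two-sample pooled-variance t-test, left-tailed).
s_p² = [(20−1)·0.4962² + (17−1)·0.4191²]/(20+17−2) = 0.213954
t = (5.526 − 5.922)/√[0.213954·(1/20 + 1/17)] = -2.595
df = n₁ + n₂ − 2 = 35
p-value = P(T ≤ -2.595) ≈ 0.0069
Since p ≈ 0.0069 < α = 0.05, reject H0; the evidence is statistically significant.

-2.595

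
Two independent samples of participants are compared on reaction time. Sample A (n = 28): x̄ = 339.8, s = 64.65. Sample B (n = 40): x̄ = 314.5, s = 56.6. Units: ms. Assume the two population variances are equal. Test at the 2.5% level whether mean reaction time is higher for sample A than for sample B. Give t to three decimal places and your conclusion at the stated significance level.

t = 1.711; fail to reject H0

Let group 1 = sample A, group 2 = sample B. H0: μ_1 = μ_2; H1: μ_1 > μ_2 (two-sample pooled-variance t-test, right-tailed).
s_p² = [(28−1)·64.65² + (40−1)·56.6²]/(28+40−2) = 3602.86
t = (339.8 − 314.5)/√[3602.86·(1/28 + 1/40)] = 1.711
df = n₁ + n₂ − 2 = 66
p-value = P(T ≥ 1.711) ≈ 0.046
Since p ≈ 0.046 > α = 0.025, fail to reject H0; the data do not provide sufficient evidence against H0.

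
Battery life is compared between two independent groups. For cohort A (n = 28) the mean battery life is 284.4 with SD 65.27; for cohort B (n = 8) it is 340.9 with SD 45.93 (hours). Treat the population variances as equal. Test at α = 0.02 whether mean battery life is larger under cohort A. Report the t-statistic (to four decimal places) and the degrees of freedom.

Let group 1 = cohort A, group 2 = cohort B. H0: μ_1 = μ_2; H1: μ_1 > μ_2 (two-sample pooled-variance t-test, right-tailed).
s_p² = [(28−1)·65.27² + (8−1)·45.93²]/(28+8−2) = 3817.4
t = (284.4 − 340.9)/√[3817.4·(1/28 + 1/8)] = -2.2811
df = n₁ + n₂ − 2 = 34
p-value = P(T ≥ -2.2811) ≈ 0.986
Since p ≈ 0.986 > α = 0.02, fail to reject H0; the data do not provide sufficient evidence against H0.

t = -2.2811, df = 34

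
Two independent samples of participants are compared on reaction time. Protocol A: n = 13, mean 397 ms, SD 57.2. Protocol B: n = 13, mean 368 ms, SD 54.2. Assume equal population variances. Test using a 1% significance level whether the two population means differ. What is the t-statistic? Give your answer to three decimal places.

1.327

Let group 1 = protocol A, group 2 = protocol B. H0: μ_1 = μ_2; H1: μ_1 ≠ μ_2 (two-sample pooled-variance t-test, two-sided).
s_p² = [(13−1)·57.2² + (13−1)·54.2²]/(13+13−2) = 3104.74
t = (397 − 368)/√[3104.74·(1/13 + 1/13)] = 1.327
df = n₁ + n₂ − 2 = 24
Two-sided p-value ≈ 0.197
Since p ≈ 0.197 > α = 0.01, fail to reject H0; the data do not provide sufficient evidence against H0.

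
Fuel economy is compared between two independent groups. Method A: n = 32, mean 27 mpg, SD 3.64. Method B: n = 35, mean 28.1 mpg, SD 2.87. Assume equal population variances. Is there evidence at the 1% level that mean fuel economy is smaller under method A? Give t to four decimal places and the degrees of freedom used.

Let group 1 = method A, group 2 = method B. H0: μ_1 = μ_2; H1: μ_1 < μ_2 (two-sample pooled-variance t-test, left-tailed).
s_p² = [(32−1)·3.64² + (35−1)·2.87²]/(32+35−2) = 10.6276
t = (27 − 28.1)/√[10.6276·(1/32 + 1/35)] = -1.3796
df = n₁ + n₂ − 2 = 65
p-value = P(T ≤ -1.3796) ≈ 0.0862
Since p ≈ 0.0862 > α = 0.01, fail to reject H0; the data do not provide sufficient evidence against H0.

t = -1.3796, df = 65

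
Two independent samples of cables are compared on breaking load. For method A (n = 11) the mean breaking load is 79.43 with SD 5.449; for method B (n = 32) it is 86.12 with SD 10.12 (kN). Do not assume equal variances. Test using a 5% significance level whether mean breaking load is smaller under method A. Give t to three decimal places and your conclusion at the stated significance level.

t = -2.754; reject H0

Let group 1 = method A, group 2 = method B. H0: μ_1 = μ_2; H1: μ_1 < μ_2 (Welch's two-sample t-test, left-tailed).
t = (x̄_1 − x̄_2)/√(s_1²/n_1 + s_2²/n_2) = (79.43 − 86.12)/√(5.449²/11 + 10.12²/32) = -2.754
Welch–Satterthwaite df ≈ 32.87
p-value = P(T ≤ -2.754) ≈ 0.005
Since p ≈ 0.005 < α = 0.05, reject H0; the data support H1.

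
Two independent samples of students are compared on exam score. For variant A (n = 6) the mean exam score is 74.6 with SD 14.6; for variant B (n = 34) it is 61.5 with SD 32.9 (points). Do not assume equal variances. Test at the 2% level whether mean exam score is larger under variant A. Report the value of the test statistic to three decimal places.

1.596

Let group 1 = variant A, group 2 = variant B. H0: μ_1 = μ_2; H1: μ_1 > μ_2 (Welch's two-sample t-test, right-tailed).
t = (x̄_1 − x̄_2)/√(s_1²/n_1 + s_2²/n_2) = (74.6 − 61.5)/√(14.6²/6 + 32.9²/34) = 1.596
Welch–Satterthwaite df ≈ 16.03
p-value = P(T ≥ 1.596) ≈ 0.0650
Since p ≈ 0.0650 > α = 0.02, fail to reject H0; the evidence is not statistically significant.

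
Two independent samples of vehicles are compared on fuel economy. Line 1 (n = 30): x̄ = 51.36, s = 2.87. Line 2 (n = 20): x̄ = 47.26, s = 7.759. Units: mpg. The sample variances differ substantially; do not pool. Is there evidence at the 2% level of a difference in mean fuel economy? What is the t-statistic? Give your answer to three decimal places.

Let group 1 = line 1, group 2 = line 2. H0: μ_1 = μ_2; H1: μ_1 ≠ μ_2 (Welch's two-sample t-test, two-sided).
t = (x̄_1 − x̄_2)/√(s_1²/n_1 + s_2²/n_2) = (51.36 − 47.26)/√(2.87²/30 + 7.759²/20) = 2.262
Welch–Satterthwaite df ≈ 22.50
Two-sided p-value ≈ 0.034
Since p ≈ 0.034 > α = 0.02, fail to reject H0; the evidence is not statistically significant.

2.262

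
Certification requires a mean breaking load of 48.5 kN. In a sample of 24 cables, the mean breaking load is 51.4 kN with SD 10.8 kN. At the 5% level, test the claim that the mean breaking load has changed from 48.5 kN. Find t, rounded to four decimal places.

H0: μ = 48.5; H1: μ ≠ 48.5 (one-sample t-test, two-sided).
t = (x̄ − μ₀)/(s/√n) = (51.4 − 48.5)/(10.8/√24) = 1.3155
df = n − 1 = 23
Two-sided p-value ≈ 0.201
Since p ≈ 0.201 > α = 0.05, fail to reject H0; the evidence is not statistically significant.

1.3155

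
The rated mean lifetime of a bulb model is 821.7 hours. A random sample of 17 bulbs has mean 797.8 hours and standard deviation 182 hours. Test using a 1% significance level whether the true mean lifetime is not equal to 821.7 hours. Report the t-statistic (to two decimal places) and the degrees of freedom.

H0: μ = 821.7; H1: μ ≠ 821.7 (one-sample t-test, two-sided).
t = (x̄ − μ₀)/(s/√n) = (797.8 − 821.7)/(182/√17) = -0.54
df = n − 1 = 16
Two-sided p-value ≈ 0.5957
Since p ≈ 0.5957 > α = 0.01, fail to reject H0; the evidence is not statistically significant.

t = -0.54, df = 16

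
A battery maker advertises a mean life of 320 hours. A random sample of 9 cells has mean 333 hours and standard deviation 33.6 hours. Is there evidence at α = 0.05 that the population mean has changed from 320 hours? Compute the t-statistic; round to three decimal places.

H0: μ = 320; H1: μ ≠ 320 (one-sample t-test, two-sided).
t = (x̄ − μ₀)/(s/√n) = (333 − 320)/(33.6/√9) = 1.161
df = n − 1 = 8
Two-sided p-value ≈ 0.279
Since p ≈ 0.279 > α = 0.05, fail to reject H0; the evidence is not statistically significant.

1.161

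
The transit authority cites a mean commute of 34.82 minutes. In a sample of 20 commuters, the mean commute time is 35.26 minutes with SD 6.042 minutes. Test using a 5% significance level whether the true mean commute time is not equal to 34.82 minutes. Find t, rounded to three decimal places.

H0: μ = 34.82; H1: μ ≠ 34.82 (one-sample t-test, two-sided).
t = (x̄ − μ₀)/(s/√n) = (35.26 − 34.82)/(6.042/√20) = 0.326
df = n − 1 = 19
Two-sided p-value ≈ 0.7482
Since p ≈ 0.7482 > α = 0.05, fail to reject H0; the data do not provide sufficient evidence against H0.

0.326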